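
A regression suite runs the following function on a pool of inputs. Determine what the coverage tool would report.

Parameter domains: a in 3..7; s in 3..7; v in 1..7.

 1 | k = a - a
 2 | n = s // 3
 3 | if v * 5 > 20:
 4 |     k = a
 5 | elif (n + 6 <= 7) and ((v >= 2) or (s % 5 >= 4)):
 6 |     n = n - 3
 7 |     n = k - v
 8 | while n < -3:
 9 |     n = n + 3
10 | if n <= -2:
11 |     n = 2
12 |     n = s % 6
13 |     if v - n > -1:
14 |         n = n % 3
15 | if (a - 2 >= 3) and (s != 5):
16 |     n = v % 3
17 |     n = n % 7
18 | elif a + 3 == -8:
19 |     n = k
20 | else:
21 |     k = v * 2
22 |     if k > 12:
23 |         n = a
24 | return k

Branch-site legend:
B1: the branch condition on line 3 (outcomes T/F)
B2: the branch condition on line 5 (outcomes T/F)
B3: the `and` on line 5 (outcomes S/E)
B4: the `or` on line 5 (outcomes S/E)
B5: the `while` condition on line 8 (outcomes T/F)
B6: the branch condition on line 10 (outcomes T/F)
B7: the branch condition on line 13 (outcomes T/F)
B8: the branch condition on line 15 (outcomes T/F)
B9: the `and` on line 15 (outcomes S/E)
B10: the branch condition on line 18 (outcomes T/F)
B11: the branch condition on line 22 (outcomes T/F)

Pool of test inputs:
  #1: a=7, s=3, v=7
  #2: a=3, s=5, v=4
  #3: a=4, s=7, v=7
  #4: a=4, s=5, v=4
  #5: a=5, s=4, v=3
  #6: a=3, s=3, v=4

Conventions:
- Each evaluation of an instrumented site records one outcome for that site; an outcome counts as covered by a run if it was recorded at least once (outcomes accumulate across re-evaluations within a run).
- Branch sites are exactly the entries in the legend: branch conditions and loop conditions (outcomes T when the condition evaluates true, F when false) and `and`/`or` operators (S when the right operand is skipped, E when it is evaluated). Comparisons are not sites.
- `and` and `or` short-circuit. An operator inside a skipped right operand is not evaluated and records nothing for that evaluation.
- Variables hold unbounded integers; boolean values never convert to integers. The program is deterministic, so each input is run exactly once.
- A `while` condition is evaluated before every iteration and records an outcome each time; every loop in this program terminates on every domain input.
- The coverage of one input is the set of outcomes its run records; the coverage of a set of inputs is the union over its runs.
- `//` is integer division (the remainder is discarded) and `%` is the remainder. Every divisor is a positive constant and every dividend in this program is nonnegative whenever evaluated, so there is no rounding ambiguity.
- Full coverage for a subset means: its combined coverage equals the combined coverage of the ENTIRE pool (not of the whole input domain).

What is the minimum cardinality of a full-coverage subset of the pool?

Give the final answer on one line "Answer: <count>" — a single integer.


#1 (a=7, s=3, v=7) -> B1->T, B5->F, B6->F, B9->E, B8->T; covered: B1=T, B5=F, B6=F, B8=T, B9=E
#2 (a=3, s=5, v=4) -> B1->F, B3->E, B4->S, B2->T, B5->T, B5->F, B6->F, B9->S, B8->F, B10->F, B11->F; covered: B1=F, B2=T, B3=E, B4=S, B5=T, B5=F, B6=F, B8=F, B9=S, B10=F, B11=F
#3 (a=4, s=7, v=7) -> B1->T, B5->F, B6->F, B9->S, B8->F, B10->F, B11->T; covered: B1=T, B5=F, B6=F, B8=F, B9=S, B10=F, B11=T
#4 (a=4, s=5, v=4) -> B1->F, B3->E, B4->S, B2->T, B5->T, B5->F, B6->F, B9->S, B8->F, B10->F, B11->F; covered: B1=F, B2=T, B3=E, B4=S, B5=T, B5=F, B6=F, B8=F, B9=S, B10=F, B11=F
#5 (a=5, s=4, v=3) -> B1->F, B3->E, B4->S, B2->T, B5->F, B6->T, B7->F, B9->E, B8->T; covered: B1=F, B2=T, B3=E, B4=S, B5=F, B6=T, B7=F, B8=T, B9=E
#6 (a=3, s=3, v=4) -> B1->F, B3->E, B4->S, B2->T, B5->T, B5->F, B6->F, B9->S, B8->F, B10->F, B11->F; covered: B1=F, B2=T, B3=E, B4=S, B5=T, B5=F, B6=F, B8=F, B9=S, B10=F, B11=F
the full pool covers 17 outcomes: B1=T, B1=F, B2=T, B3=E, B4=S, B5=T, B5=F, B6=T, B6=F, B7=F, B8=T, B8=F, B9=S, B9=E, B10=F, B11=T, B11=F
no size-1 subset reaches all 17 outcomes (best union: 11/17)
no size-2 subset reaches all 17 outcomes (best union: 15/17)
size 3: inputs {2, 3, 5} cover all 17 outcomes, and no lexicographically smaller subset of this size does
Answer: 3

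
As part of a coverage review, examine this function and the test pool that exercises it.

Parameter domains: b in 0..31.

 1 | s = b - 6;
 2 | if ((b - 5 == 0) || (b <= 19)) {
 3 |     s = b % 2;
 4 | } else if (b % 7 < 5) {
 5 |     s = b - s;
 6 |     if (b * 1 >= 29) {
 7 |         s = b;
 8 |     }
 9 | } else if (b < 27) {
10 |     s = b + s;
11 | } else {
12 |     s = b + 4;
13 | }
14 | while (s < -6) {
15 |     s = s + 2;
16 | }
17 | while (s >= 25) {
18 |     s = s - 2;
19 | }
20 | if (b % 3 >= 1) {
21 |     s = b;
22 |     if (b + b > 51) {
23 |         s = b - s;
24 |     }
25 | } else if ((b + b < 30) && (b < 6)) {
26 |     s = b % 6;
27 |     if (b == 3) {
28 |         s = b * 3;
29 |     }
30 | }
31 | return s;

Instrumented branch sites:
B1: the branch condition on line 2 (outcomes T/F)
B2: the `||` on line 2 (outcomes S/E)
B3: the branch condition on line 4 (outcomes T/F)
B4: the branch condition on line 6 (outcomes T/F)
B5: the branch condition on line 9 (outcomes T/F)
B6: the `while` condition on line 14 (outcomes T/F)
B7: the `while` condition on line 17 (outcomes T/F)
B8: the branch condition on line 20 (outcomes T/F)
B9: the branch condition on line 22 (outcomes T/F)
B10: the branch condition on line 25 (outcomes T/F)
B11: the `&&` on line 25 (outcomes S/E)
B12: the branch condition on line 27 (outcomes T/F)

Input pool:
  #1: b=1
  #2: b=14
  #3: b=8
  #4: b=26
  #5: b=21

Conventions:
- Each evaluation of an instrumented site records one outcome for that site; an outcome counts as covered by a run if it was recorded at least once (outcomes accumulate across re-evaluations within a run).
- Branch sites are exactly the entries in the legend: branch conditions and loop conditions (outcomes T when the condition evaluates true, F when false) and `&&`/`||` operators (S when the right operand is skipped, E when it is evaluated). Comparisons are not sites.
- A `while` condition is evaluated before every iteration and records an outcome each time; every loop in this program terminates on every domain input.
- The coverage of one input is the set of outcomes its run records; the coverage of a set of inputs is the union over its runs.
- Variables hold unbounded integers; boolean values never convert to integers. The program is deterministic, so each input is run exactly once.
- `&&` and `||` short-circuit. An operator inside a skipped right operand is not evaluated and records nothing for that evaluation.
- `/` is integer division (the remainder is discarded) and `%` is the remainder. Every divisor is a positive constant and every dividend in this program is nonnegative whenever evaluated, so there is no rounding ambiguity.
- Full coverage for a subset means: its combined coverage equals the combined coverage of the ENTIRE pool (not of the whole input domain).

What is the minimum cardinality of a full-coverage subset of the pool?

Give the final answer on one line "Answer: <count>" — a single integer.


input #1, b=1: outcomes B1=T, B2=E, B6=F, B7=F, B8=T, B9=F
input #2, b=14: outcomes B1=T, B2=E, B6=F, B7=F, B8=T, B9=F
input #3, b=8: outcomes B1=T, B2=E, B6=F, B7=F, B8=T, B9=F
input #4, b=26: outcomes B1=F, B2=E, B3=F, B5=T, B6=F, B7=T, B7=F, B8=T, B9=T
input #5, b=21: outcomes B1=F, B2=E, B3=T, B4=F, B6=F, B7=F, B8=F, B10=F, B11=S
union over all inputs: B1=T, B1=F, B2=E, B3=T, B3=F, B4=F, B5=T, B6=F, B7=T, B7=F, B8=T, B8=F, B9=T, B9=F, B10=F, B11=S (16 outcomes)
every size-1 subset falls short of the 16 outcomes (best: 9/16)
every size-2 subset falls short of the 16 outcomes (best: 14/16)
inputs {1, 4, 5} (size 3) cover everything; no size-3 subset with a lexicographically smaller index list covers all 16
Answer: 3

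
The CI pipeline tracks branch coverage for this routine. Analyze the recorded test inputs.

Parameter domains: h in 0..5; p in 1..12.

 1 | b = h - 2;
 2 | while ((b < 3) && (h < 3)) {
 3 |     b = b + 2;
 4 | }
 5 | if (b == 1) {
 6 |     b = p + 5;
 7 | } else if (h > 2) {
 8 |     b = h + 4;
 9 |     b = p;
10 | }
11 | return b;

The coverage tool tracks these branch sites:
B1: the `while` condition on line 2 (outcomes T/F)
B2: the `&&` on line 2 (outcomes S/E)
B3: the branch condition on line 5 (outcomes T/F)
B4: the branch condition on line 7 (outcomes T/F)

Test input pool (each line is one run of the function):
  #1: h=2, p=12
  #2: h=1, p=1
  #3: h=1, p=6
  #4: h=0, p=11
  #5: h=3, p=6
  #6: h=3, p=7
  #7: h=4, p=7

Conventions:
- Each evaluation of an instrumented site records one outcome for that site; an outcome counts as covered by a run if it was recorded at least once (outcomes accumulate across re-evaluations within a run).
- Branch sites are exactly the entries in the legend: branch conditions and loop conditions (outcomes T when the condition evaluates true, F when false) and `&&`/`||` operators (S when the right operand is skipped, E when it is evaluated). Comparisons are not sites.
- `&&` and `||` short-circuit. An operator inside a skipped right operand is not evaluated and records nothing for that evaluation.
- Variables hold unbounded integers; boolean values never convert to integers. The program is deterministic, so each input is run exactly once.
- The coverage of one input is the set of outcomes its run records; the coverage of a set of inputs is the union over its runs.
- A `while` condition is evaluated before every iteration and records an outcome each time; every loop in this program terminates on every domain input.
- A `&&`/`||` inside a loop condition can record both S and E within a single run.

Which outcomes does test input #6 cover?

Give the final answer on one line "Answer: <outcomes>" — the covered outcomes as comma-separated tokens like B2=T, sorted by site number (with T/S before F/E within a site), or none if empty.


Event log for input #6 (h=3, p=7):
  B2->E, B1->F, B3->T
as a set, this run covers: B1=F, B2=E, B3=T
Answer: B1=F, B2=E, B3=T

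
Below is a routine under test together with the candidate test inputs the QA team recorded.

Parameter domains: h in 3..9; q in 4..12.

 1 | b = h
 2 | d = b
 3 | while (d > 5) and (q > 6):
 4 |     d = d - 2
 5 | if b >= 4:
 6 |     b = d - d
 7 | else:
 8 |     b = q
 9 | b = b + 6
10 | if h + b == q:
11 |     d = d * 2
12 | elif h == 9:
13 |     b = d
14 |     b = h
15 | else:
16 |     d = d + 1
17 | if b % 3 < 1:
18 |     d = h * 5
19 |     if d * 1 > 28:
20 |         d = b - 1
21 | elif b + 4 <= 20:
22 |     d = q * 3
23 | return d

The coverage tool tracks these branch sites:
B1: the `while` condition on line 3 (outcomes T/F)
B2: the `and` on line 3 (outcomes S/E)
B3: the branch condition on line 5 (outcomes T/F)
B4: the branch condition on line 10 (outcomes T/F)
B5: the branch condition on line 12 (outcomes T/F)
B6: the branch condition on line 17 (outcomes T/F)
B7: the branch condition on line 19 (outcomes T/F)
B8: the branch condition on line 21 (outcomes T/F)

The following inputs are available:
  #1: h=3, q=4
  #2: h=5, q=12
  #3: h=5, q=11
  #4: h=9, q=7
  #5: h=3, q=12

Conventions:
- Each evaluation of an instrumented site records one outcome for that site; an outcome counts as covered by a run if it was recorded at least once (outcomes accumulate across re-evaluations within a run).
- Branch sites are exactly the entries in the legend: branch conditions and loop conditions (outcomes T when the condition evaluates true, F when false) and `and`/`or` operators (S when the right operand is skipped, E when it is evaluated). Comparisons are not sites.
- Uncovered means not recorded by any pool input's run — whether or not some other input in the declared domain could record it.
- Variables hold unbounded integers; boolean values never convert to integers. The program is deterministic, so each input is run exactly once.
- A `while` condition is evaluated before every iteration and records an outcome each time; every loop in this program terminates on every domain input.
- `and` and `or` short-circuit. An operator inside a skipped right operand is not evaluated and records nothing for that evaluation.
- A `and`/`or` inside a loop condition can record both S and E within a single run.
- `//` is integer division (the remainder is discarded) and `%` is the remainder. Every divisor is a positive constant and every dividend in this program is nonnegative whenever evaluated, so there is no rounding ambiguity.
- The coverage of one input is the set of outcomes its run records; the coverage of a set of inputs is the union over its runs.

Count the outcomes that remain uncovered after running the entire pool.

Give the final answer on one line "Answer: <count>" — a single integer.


test 1 (h=3, q=4) fires B2->S, B1->F, B3->F, B4->F, B5->F, B6->F, B8->T; hits B1=F, B2=S, B3=F, B4=F, B5=F, B6=F, B8=T
test 2 (h=5, q=12) fires B2->S, B1->F, B3->T, B4->F, B5->F, B6->T, B7->F; hits B1=F, B2=S, B3=T, B4=F, B5=F, B6=T, B7=F
test 3 (h=5, q=11) fires B2->S, B1->F, B3->T, B4->T, B6->T, B7->F; hits B1=F, B2=S, B3=T, B4=T, B6=T, B7=F
test 4 (h=9, q=7) fires B2->E, B1->T, B2->E, B1->T, B2->S, B1->F, B3->T, B4->F, B5->T, B6->T, B7->T; hits B1=T, B1=F, B2=S, B2=E, B3=T, B4=F, B5=T, B6=T, B7=T
test 5 (h=3, q=12) fires B2->S, B1->F, B3->F, B4->F, B5->F, B6->T, B7->F; hits B1=F, B2=S, B3=F, B4=F, B5=F, B6=T, B7=F
union over the pool: B1=T, B1=F, B2=S, B2=E, B3=T, B3=F, B4=T, B4=F, B5=T, B5=F, B6=T, B6=F, B7=T, B7=F, B8=T
uncovered (1 of 16): B8=F
Answer: 1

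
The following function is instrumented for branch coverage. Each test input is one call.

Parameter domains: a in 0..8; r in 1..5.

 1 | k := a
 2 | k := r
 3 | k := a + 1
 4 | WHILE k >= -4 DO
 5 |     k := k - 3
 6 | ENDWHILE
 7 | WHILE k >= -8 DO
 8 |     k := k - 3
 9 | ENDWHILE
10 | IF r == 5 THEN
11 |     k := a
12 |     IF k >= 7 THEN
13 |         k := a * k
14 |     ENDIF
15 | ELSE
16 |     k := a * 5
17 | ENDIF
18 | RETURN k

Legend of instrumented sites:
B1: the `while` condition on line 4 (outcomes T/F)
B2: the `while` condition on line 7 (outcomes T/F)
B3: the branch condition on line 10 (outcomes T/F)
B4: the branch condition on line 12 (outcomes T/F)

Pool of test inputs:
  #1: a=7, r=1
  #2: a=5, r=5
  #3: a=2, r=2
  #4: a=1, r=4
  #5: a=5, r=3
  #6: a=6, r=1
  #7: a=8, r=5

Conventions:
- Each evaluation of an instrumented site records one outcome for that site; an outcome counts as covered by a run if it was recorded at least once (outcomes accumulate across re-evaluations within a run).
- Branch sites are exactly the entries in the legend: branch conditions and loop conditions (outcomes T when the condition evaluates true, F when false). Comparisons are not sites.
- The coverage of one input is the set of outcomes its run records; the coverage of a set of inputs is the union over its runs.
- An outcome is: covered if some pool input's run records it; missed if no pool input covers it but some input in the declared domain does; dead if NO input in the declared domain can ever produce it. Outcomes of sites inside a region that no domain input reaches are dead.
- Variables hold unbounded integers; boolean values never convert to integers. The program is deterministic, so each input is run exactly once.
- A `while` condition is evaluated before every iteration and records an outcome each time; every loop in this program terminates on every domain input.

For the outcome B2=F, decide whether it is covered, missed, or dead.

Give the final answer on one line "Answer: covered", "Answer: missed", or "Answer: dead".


B2=F is recorded by pool input(s) 1, 2, 3, 4, 5, 6, 7 -> covered
Answer: covered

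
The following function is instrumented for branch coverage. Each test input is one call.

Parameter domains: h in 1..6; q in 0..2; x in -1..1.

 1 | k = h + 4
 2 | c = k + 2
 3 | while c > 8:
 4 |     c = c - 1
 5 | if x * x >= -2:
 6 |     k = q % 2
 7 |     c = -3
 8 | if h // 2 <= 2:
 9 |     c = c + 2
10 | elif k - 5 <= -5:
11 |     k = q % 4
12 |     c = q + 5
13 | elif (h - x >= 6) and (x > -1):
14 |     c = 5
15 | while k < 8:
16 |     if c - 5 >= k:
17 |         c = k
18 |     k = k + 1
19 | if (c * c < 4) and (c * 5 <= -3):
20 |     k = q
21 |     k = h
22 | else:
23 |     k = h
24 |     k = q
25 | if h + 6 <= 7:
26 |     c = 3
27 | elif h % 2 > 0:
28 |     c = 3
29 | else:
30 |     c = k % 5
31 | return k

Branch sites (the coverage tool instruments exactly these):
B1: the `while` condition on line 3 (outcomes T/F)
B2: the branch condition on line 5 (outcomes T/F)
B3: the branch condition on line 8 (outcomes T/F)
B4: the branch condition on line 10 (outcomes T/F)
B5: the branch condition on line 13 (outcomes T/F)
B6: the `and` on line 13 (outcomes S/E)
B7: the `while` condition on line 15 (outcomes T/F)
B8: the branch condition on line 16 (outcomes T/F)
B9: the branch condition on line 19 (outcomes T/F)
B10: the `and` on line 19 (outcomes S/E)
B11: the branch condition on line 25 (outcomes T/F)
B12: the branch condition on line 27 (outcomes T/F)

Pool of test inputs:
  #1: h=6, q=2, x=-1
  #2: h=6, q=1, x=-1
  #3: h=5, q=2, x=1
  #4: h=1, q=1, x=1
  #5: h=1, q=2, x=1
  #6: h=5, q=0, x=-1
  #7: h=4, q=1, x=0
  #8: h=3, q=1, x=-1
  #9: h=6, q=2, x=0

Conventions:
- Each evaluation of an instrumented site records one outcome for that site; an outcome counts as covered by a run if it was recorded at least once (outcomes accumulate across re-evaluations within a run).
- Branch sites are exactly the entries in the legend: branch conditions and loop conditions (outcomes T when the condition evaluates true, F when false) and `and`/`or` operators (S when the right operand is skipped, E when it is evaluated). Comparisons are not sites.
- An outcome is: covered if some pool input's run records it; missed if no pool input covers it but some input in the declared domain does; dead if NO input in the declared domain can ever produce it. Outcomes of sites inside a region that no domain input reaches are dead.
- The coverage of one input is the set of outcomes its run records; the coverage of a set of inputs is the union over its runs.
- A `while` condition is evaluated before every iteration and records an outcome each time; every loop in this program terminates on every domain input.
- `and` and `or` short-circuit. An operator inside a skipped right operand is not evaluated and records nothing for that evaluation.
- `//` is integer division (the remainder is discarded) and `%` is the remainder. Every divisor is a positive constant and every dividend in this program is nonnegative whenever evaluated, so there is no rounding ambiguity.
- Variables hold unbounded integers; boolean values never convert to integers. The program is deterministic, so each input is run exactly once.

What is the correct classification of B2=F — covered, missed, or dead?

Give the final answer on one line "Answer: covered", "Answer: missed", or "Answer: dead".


no pool input records B2=F
checking all 54 inputs in the declared domain: B2=F is never recorded -> dead
Answer: dead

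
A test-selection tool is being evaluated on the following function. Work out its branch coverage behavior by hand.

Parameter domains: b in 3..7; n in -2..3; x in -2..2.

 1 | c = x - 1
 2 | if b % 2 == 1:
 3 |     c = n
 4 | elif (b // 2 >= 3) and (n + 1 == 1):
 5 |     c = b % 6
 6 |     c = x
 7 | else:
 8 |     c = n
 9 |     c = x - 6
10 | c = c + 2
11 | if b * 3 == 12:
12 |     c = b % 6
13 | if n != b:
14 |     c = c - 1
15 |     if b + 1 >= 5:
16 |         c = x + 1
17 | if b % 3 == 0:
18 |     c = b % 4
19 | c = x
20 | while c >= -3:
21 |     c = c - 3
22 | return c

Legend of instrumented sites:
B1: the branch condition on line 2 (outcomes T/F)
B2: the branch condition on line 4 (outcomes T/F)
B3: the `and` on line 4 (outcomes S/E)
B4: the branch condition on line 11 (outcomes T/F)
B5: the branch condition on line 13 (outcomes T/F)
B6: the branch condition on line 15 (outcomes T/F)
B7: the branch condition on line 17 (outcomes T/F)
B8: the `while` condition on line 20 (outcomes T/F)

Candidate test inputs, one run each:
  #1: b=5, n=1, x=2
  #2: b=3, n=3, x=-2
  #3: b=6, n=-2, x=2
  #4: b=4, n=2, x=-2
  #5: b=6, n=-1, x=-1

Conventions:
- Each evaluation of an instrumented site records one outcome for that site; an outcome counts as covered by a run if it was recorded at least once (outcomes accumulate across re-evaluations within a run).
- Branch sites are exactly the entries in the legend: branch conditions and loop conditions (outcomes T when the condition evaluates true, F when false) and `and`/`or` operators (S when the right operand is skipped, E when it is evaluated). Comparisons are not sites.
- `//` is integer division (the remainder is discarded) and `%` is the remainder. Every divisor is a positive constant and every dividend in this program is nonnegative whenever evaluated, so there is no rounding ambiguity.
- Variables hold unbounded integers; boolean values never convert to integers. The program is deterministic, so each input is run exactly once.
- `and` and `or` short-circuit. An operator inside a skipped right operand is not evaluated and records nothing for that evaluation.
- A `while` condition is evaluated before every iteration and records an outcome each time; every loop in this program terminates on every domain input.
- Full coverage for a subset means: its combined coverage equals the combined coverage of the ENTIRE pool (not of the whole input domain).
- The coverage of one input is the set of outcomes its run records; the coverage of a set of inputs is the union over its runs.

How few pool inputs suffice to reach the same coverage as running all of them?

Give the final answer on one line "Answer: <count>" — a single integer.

input #1 (b=5, n=1, x=2): covers B1=T, B4=F, B5=T, B6=T, B7=F, B8=T, B8=F
input #2 (b=3, n=3, x=-2): covers B1=T, B4=F, B5=F, B7=T, B8=T, B8=F
input #3 (b=6, n=-2, x=2): covers B1=F, B2=F, B3=E, B4=F, B5=T, B6=T, B7=T, B8=T, B8=F
input #4 (b=4, n=2, x=-2): covers B1=F, B2=F, B3=S, B4=T, B5=T, B6=T, B7=F, B8=T, B8=F
input #5 (b=6, n=-1, x=-1): covers B1=F, B2=F, B3=E, B4=F, B5=T, B6=T, B7=T, B8=T, B8=F
pool-wide coverage (14 outcomes): B1=T, B1=F, B2=F, B3=S, B3=E, B4=T, B4=F, B5=T, B5=F, B6=T, B7=T, B7=F, B8=T, B8=F
every size-1 subset falls short of the 14 outcomes (best: 9/14)
every size-2 subset falls short of the 14 outcomes (best: 13/14)
inputs {2, 3, 4} (size 3) cover everything; no size-3 subset with a lexicographically smaller index list covers all 14

Answer: 3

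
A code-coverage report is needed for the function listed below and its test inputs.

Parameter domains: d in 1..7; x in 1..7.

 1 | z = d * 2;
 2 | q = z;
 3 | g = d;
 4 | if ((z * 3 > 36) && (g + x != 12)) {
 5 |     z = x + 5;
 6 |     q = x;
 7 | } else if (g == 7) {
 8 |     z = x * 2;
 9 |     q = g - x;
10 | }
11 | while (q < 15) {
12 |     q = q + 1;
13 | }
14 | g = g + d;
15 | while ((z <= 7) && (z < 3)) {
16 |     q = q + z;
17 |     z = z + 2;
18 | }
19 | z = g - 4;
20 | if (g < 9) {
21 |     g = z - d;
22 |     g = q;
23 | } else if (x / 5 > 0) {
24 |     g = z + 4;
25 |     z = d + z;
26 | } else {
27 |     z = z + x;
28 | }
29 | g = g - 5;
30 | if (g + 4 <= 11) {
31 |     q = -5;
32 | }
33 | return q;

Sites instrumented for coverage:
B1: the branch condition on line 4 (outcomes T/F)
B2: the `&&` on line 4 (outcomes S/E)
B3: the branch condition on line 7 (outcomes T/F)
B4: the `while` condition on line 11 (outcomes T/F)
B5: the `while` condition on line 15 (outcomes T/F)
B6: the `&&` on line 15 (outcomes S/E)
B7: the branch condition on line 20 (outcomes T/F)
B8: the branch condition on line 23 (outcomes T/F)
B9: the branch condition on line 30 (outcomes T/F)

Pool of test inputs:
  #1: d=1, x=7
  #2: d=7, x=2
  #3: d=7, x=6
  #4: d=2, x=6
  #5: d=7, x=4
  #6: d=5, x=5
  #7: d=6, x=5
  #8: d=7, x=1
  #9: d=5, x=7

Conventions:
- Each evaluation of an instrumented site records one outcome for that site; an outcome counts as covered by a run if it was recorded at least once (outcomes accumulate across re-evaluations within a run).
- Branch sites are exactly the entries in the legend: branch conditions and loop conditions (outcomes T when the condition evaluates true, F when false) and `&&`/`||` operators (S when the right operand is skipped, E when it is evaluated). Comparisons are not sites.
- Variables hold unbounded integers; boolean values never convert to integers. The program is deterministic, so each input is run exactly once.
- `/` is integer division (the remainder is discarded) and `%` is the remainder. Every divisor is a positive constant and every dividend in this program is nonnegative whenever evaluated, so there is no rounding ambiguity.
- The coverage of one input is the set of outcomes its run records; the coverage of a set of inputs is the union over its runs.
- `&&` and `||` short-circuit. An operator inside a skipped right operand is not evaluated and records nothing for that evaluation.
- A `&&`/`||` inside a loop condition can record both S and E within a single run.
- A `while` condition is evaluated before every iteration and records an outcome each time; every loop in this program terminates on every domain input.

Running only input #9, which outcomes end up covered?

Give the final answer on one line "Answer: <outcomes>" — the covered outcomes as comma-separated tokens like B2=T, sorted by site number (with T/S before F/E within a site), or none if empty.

Running input #9 (d=5, x=7), event by event:
  B2->S, B1->F, B3->F, B4->T, B4->T, B4->T, B4->T, B4->T, B4->F, B6->S
  B5->F, B7->F, B8->T, B9->T
deduplicating events, the covered set is: B1=F, B2=S, B3=F, B4=T, B4=F, B5=F, B6=S, B7=F, B8=T, B9=T

Answer: B1=F, B2=S, B3=F, B4=T, B4=F, B5=F, B6=S, B7=F, B8=T, B9=T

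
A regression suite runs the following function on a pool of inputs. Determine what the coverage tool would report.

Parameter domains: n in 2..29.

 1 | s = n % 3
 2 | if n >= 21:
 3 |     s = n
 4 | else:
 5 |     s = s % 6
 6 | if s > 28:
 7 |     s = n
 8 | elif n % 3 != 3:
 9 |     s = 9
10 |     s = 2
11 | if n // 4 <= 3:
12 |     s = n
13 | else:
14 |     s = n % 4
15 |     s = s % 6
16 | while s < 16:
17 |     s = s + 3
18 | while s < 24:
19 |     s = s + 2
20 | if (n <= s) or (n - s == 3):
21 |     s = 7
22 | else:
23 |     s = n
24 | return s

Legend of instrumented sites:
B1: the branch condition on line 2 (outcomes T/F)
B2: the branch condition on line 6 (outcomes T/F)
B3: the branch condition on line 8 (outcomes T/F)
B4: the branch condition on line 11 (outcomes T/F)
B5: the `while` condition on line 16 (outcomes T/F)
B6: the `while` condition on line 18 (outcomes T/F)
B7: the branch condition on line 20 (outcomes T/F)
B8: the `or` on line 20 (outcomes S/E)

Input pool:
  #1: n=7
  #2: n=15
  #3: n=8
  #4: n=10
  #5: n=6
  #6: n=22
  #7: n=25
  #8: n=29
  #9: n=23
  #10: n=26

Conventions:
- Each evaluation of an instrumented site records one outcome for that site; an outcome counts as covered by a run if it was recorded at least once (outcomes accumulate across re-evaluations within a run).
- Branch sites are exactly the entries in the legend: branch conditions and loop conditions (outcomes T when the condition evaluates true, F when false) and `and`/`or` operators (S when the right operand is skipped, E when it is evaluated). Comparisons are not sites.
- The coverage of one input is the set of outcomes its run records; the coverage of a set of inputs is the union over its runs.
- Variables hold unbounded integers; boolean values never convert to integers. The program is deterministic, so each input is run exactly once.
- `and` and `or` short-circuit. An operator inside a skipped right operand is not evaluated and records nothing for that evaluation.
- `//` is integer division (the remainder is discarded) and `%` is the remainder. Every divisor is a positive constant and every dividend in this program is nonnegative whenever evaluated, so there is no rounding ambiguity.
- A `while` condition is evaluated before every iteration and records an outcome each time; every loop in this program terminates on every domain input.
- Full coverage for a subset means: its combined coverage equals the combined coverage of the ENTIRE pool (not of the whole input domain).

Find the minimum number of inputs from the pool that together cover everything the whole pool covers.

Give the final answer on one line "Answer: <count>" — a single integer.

run #1 (n=7) runs B1->F, B2->F, B3->T, B4->T, B5->T, B5->T, B5->T, B5->F, B6->T, B6->T, B6->T, B6->T, B6->F, B8->S, ...; records B1=F, B2=F, B3=T, B4=T, B5=T, B5=F, B6=T, B6=F, B7=T, B8=S
run #2 (n=15) runs B1->F, B2->F, B3->T, B4->T, B5->T, B5->F, B6->T, B6->T, B6->T, B6->F, B8->S, B7->T; records B1=F, B2=F, B3=T, B4=T, B5=T, B5=F, B6=T, B6=F, B7=T, B8=S
run #3 (n=8) runs B1->F, B2->F, B3->T, B4->T, B5->T, B5->T, B5->T, B5->F, B6->T, B6->T, B6->T, B6->T, B6->F, B8->S, ...; records B1=F, B2=F, B3=T, B4=T, B5=T, B5=F, B6=T, B6=F, B7=T, B8=S
run #4 (n=10) runs B1->F, B2->F, B3->T, B4->T, B5->T, B5->T, B5->F, B6->T, B6->T, B6->T, B6->T, B6->F, B8->S, B7->T; records B1=F, B2=F, B3=T, B4=T, B5=T, B5=F, B6=T, B6=F, B7=T, B8=S
run #5 (n=6) runs B1->F, B2->F, B3->T, B4->T, B5->T, B5->T, B5->T, B5->T, B5->F, B6->T, B6->T, B6->T, B6->F, B8->S, ...; records B1=F, B2=F, B3=T, B4=T, B5=T, B5=F, B6=T, B6=F, B7=T, B8=S
run #6 (n=22) runs B1->T, B2->F, B3->T, B4->F, B5->T, B5->T, B5->T, B5->T, B5->T, B5->F, B6->T, B6->T, B6->T, B6->T, ...; records B1=T, B2=F, B3=T, B4=F, B5=T, B5=F, B6=T, B6=F, B7=T, B8=S
run #7 (n=25) runs B1->T, B2->F, B3->T, B4->F, B5->T, B5->T, B5->T, B5->T, B5->T, B5->F, B6->T, B6->T, B6->T, B6->T, ...; records B1=T, B2=F, B3=T, B4=F, B5=T, B5=F, B6=T, B6=F, B7=F, B8=E
run #8 (n=29) runs B1->T, B2->T, B4->F, B5->T, B5->T, B5->T, B5->T, B5->T, B5->F, B6->T, B6->T, B6->T, B6->T, B6->F, ...; records B1=T, B2=T, B4=F, B5=T, B5=F, B6=T, B6=F, B7=F, B8=E
run #9 (n=23) runs B1->T, B2->F, B3->T, B4->F, B5->T, B5->T, B5->T, B5->T, B5->T, B5->F, B6->T, B6->T, B6->T, B6->F, ...; records B1=T, B2=F, B3=T, B4=F, B5=T, B5=F, B6=T, B6=F, B7=T, B8=S
run #10 (n=26) runs B1->T, B2->F, B3->T, B4->F, B5->T, B5->T, B5->T, B5->T, B5->T, B5->F, B6->T, B6->T, B6->T, B6->T, ...; records B1=T, B2=F, B3=T, B4=F, B5=T, B5=F, B6=T, B6=F, B7=F, B8=E
pool-wide coverage (15 outcomes): B1=T, B1=F, B2=T, B2=F, B3=T, B4=T, B4=F, B5=T, B5=F, B6=T, B6=F, B7=T, B7=F, B8=S, B8=E
checked all size-1 subsets: none covers 15 outcomes (max 10/15)
size 2: inputs {1, 8} cover all 15 outcomes, and no lexicographically smaller subset of this size does

Answer: 2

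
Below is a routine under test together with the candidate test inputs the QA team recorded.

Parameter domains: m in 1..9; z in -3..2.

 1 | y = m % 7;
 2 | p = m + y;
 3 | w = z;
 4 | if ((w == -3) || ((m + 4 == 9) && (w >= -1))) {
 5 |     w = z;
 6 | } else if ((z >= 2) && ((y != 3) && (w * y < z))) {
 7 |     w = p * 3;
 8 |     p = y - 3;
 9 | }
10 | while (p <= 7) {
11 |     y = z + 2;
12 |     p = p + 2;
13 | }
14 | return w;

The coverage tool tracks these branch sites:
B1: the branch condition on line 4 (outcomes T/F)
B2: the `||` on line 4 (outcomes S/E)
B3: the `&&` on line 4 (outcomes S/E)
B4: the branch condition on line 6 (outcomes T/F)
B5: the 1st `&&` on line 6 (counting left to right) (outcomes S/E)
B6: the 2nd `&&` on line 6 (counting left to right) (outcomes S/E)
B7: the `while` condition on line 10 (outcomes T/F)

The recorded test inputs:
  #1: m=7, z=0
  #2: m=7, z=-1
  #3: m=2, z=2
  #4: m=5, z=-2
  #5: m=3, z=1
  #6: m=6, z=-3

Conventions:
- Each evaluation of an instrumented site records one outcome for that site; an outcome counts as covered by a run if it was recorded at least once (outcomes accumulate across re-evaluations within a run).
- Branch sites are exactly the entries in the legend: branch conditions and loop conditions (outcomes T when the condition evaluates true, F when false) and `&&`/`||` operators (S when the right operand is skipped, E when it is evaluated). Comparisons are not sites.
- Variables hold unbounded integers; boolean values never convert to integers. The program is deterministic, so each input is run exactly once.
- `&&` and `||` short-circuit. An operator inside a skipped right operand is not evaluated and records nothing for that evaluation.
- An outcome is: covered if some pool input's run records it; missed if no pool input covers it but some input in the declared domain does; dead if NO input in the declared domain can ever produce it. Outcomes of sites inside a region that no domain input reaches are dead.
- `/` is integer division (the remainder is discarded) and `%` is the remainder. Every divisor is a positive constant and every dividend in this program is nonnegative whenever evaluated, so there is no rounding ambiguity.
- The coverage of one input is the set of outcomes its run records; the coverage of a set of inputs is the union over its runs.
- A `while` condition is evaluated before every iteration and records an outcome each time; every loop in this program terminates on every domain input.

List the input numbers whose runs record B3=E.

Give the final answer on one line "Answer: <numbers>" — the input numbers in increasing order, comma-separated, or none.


input #1 (m=7, z=0): does not produce B3=E
input #2 (m=7, z=-1): does not produce B3=E
input #3 (m=2, z=2): does not produce B3=E
input #4 (m=5, z=-2): produces B3=E
input #5 (m=3, z=1): does not produce B3=E
input #6 (m=6, z=-3): does not produce B3=E
Answer: 4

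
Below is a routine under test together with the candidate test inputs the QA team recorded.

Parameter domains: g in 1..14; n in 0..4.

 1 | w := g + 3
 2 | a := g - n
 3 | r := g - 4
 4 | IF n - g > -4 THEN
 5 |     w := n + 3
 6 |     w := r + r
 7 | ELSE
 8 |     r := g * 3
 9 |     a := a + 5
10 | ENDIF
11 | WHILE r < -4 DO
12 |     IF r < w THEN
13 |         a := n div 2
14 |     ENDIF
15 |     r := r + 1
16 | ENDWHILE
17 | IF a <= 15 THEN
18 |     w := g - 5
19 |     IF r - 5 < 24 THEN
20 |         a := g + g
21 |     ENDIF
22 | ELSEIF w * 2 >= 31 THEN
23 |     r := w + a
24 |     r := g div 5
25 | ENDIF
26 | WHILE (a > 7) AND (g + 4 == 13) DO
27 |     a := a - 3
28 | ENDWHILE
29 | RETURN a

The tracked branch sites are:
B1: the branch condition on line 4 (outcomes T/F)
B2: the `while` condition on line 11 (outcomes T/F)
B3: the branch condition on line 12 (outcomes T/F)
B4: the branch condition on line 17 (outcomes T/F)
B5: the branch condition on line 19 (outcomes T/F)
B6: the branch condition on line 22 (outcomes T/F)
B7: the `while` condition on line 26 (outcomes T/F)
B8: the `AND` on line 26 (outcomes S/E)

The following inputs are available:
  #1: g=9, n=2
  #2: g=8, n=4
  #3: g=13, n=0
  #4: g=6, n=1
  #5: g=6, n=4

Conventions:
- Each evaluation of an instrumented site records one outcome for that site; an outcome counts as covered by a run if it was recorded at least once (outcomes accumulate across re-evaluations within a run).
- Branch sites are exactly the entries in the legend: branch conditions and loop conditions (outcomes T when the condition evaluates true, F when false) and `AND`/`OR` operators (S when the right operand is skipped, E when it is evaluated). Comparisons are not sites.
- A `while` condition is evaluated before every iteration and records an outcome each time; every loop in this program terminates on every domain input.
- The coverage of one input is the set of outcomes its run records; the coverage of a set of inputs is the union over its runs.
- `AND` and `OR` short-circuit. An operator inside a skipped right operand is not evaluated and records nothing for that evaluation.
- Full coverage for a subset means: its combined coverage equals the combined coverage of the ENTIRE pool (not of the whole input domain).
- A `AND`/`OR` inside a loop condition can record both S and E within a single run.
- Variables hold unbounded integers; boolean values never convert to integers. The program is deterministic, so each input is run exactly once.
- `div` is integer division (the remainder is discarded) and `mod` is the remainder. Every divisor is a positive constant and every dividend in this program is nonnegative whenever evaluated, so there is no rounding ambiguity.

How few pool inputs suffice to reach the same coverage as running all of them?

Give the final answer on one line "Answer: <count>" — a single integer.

test 1 (g=9, n=2) fires B1->F, B2->F, B4->T, B5->T, B8->E, B7->T, B8->E, B7->T, B8->E, B7->T, B8->E, B7->T, B8->S, B7->F; hits B1=F, B2=F, B4=T, B5=T, B7=T, B7=F, B8=S, B8=E
test 2 (g=8, n=4) fires B1->F, B2->F, B4->T, B5->T, B8->E, B7->F; hits B1=F, B2=F, B4=T, B5=T, B7=F, B8=E
test 3 (g=13, n=0) fires B1->F, B2->F, B4->F, B6->T, B8->E, B7->F; hits B1=F, B2=F, B4=F, B6=T, B7=F, B8=E
test 4 (g=6, n=1) fires B1->F, B2->F, B4->T, B5->T, B8->E, B7->F; hits B1=F, B2=F, B4=T, B5=T, B7=F, B8=E
test 5 (g=6, n=4) fires B1->T, B2->F, B4->T, B5->T, B8->E, B7->F; hits B1=T, B2=F, B4=T, B5=T, B7=F, B8=E
the full pool covers 11 outcomes: B1=T, B1=F, B2=F, B4=T, B4=F, B5=T, B6=T, B7=T, B7=F, B8=S, B8=E
no size-1 subset reaches all 11 outcomes (best union: 8/11)
no size-2 subset reaches all 11 outcomes (best union: 10/11)
inputs {1, 3, 5} (size 3) cover everything; no size-3 subset with a lexicographically smaller index list covers all 11

Answer: 3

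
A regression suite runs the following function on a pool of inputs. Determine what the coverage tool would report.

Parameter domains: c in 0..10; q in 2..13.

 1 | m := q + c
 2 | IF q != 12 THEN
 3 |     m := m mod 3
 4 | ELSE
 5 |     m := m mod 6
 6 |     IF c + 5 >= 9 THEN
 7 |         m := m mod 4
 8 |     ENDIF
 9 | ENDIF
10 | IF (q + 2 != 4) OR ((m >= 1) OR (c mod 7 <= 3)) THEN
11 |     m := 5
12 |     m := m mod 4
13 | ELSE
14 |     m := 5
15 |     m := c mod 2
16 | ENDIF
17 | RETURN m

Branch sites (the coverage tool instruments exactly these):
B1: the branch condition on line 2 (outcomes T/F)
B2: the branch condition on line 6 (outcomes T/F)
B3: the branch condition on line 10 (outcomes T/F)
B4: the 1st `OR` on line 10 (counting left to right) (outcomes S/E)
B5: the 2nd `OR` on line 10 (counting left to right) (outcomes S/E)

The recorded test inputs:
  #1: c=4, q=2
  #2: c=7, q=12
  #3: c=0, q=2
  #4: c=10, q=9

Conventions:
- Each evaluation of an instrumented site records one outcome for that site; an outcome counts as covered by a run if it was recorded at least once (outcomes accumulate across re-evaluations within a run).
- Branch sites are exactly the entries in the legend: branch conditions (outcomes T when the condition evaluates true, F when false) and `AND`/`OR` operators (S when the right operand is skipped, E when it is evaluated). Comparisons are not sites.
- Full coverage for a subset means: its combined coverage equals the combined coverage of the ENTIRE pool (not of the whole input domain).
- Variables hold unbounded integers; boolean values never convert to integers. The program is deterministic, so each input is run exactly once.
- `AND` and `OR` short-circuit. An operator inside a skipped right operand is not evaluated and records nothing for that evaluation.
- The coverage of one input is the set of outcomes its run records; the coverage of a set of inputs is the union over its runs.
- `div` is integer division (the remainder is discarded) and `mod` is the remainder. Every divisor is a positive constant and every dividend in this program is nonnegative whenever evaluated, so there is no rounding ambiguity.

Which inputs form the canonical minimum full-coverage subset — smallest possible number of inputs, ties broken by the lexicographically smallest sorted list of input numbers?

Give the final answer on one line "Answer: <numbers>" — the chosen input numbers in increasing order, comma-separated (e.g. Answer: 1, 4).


input #1, c=4, q=2: events B1->T, B4->E, B5->E, B3->F; outcomes B1=T, B3=F, B4=E, B5=E
input #2, c=7, q=12: events B1->F, B2->T, B4->S, B3->T; outcomes B1=F, B2=T, B3=T, B4=S
input #3, c=0, q=2: events B1->T, B4->E, B5->S, B3->T; outcomes B1=T, B3=T, B4=E, B5=S
input #4, c=10, q=9: events B1->T, B4->S, B3->T; outcomes B1=T, B3=T, B4=S
pool-wide coverage (9 outcomes): B1=T, B1=F, B2=T, B3=T, B3=F, B4=S, B4=E, B5=S, B5=E
no size-1 subset reaches all 9 outcomes (best union: 4/9)
no size-2 subset reaches all 9 outcomes (best union: 8/9)
size 3: inputs {1, 2, 3} cover all 9 outcomes, and no lexicographically smaller subset of this size does
Answer: 1, 2, 3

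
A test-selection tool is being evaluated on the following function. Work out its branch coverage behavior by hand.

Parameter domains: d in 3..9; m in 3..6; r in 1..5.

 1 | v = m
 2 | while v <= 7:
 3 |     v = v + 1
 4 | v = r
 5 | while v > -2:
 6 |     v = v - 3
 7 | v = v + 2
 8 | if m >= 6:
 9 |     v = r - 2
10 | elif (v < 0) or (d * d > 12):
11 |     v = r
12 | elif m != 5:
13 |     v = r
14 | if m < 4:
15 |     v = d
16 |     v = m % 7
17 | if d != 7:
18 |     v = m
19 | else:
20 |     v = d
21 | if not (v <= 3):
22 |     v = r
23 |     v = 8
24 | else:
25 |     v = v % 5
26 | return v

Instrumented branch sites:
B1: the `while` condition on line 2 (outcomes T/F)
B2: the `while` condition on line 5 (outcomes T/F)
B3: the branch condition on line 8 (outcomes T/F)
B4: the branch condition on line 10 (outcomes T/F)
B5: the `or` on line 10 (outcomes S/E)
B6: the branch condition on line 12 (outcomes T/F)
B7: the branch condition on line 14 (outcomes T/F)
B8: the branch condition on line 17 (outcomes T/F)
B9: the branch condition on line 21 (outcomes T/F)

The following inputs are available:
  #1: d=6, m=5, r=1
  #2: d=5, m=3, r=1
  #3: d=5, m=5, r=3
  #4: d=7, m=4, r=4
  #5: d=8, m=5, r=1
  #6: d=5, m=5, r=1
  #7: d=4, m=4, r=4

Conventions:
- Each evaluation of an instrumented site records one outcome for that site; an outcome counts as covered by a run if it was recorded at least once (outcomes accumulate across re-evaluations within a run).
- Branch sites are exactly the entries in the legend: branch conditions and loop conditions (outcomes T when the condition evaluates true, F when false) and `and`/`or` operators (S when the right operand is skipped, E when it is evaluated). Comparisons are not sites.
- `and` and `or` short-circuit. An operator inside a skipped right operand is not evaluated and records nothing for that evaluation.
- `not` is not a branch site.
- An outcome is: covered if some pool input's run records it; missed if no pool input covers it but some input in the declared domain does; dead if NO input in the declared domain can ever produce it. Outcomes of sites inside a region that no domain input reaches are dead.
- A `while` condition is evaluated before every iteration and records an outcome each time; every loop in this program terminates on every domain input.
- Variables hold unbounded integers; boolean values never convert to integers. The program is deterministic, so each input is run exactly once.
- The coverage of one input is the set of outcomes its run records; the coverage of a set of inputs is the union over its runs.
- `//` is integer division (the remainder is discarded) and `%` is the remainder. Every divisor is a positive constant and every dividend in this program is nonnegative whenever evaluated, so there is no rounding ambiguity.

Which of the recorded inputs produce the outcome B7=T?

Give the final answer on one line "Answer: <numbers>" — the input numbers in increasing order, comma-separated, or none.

input #1 (d=6, m=5, r=1): never hits B7=T
input #2 (d=5, m=3, r=1): hits B7=T
input #3 (d=5, m=5, r=3): never hits B7=T
input #4 (d=7, m=4, r=4): never hits B7=T
input #5 (d=8, m=5, r=1): never hits B7=T
input #6 (d=5, m=5, r=1): never hits B7=T
input #7 (d=4, m=4, r=4): never hits B7=T

Answer: 2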